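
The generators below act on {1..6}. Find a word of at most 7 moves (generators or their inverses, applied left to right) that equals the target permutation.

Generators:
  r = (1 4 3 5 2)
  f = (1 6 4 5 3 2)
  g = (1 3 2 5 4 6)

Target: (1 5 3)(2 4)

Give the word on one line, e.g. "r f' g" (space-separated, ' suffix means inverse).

g' r' r' f g'

  after g': (1 6 4 5 2 3)
  after r': (1 6)(2 4 3)
  after r': (1 6 2)(3 5)
  after f: (1 4 5 2 6)
  after g': (1 5 3)(2 4)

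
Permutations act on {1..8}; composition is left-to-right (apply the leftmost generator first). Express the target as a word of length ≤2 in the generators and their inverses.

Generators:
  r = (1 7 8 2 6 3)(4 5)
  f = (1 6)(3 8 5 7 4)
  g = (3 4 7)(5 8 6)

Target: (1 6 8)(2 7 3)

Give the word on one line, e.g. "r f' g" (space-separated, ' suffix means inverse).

r' r'

  after r': (1 3 6 2 8 7)(4 5)
  after r': (1 6 8)(2 7 3)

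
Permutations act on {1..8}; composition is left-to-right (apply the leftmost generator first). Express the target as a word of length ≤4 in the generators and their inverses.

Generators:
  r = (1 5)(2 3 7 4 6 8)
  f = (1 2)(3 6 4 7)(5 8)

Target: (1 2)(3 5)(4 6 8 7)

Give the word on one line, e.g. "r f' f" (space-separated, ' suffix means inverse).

r' f' r

  after r': (1 5)(2 8 6 4 7 3)
  after f': (1 8 3)(2 5)
  after r: (1 2)(3 5)(4 6 8 7)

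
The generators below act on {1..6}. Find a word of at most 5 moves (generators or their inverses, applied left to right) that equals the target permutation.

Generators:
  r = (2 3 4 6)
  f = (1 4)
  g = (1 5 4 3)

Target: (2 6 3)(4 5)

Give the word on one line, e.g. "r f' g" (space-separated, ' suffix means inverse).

g f' g r' g

  after g: (1 5 4 3)
  after f': (1 5)(3 4)
  after g: (1 4)
  after r': (1 3 2 6 4)
  after g: (2 6 3)(4 5)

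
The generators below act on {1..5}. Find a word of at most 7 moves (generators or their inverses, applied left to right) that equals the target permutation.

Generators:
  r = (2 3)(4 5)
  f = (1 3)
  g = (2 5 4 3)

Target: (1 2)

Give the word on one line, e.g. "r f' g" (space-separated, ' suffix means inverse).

  after g': (2 3 4 5)
  after f: (1 3 4 5 2)
  after g: (1 2)
  after f: (1 2 3)
  after f: (1 2)

g' f g f f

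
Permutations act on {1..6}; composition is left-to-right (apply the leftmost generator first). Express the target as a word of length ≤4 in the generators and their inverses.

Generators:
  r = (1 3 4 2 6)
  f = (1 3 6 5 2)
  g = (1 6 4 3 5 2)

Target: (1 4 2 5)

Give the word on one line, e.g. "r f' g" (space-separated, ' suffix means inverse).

  after g': (1 2 5 3 4 6)
  after r': (1 4 2 5)

g' r'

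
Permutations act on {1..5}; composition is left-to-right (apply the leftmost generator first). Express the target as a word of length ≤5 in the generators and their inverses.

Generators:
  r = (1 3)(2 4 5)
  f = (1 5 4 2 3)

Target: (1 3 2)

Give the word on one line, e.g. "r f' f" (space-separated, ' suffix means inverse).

  after r: (1 3)(2 4 5)
  after r: (2 5 4)
  after f': (1 3 2)

r r f'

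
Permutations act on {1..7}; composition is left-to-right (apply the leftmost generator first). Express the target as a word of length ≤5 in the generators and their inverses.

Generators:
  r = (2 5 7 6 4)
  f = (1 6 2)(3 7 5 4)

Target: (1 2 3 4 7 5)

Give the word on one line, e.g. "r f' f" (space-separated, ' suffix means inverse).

  after r: (2 5 7 6 4)
  after r: (2 7 4 5 6)
  after f': (1 2 3 4 7 5)

r r f'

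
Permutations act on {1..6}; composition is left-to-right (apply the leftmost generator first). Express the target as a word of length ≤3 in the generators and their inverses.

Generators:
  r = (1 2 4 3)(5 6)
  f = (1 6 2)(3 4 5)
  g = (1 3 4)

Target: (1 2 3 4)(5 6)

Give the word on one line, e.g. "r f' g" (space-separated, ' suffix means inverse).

  after g': (1 4 3)
  after r': (1 2)(5 6)
  after g: (1 2 3 4)(5 6)

g' r' g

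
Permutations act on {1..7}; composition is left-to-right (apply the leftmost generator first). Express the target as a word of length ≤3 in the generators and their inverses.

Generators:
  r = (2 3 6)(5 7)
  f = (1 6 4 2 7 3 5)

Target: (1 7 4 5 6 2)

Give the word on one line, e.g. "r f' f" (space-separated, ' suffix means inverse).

  after f: (1 6 4 2 7 3 5)
  after r: (1 2 5)(3 7 6 4)
  after f: (1 7 4 5 6 2)

f r f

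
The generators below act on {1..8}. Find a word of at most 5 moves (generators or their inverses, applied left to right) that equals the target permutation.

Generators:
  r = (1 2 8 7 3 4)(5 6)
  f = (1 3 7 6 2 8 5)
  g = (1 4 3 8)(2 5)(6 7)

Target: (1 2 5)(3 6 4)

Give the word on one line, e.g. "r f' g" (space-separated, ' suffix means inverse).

  after f: (1 3 7 6 2 8 5)
  after r': (1 7 5 4 3 8 6)
  after r': (1 8 5 3 2)(4 7 6)
  after f': (1 2 5)(3 6 4)

f r' r' f'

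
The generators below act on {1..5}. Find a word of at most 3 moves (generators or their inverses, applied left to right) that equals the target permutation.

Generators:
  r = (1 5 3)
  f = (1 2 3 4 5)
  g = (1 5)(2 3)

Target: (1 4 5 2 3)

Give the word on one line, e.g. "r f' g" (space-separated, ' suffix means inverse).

r' f

  after r': (1 3 5)
  after f: (1 4 5 2 3)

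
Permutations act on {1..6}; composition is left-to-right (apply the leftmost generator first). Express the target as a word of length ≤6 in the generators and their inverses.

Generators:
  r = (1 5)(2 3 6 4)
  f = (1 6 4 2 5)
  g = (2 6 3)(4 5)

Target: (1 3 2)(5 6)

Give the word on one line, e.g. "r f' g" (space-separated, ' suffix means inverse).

  after f': (1 5 2 4 6)
  after f': (1 2 6 5 4)
  after g': (1 3 6 4)
  after f: (1 3 4 6 2 5)
  after f: (1 3 2)(5 6)

f' f' g' f f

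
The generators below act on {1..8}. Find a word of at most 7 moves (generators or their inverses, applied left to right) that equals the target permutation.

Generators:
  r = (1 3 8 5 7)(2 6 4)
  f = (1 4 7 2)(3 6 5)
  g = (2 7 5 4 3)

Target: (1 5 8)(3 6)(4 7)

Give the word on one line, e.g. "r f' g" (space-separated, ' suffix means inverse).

  after r': (1 7 5 8 3)(2 4 6)
  after g: (1 5 8 2 3)(4 6 7)
  after f': (1 6 4 3 2 5 8 7)
  after g': (1 6 5 8 2 7)
  after f: (1 5 8)(3 6)(4 7)

r' g f' g' f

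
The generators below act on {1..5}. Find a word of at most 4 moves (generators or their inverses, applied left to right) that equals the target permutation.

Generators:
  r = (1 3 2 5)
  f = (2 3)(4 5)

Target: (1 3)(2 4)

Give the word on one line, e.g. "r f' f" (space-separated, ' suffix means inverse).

f' r' r' f'

  after f': (2 3)(4 5)
  after r': (1 5 4 2)
  after r': (1 2 5 4 3)
  after f': (1 3)(2 4)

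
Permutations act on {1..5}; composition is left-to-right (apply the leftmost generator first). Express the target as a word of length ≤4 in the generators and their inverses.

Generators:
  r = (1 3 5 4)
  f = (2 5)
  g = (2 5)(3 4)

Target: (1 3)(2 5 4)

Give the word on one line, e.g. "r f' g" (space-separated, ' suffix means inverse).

  after r': (1 4 5 3)
  after g': (1 3)(2 5 4)

r' g'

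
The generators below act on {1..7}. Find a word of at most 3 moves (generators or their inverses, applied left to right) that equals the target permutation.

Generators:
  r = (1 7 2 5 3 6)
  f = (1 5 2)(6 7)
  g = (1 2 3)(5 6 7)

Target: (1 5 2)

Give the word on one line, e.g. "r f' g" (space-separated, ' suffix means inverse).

f' f'

  after f': (1 2 5)(6 7)
  after f': (1 5 2)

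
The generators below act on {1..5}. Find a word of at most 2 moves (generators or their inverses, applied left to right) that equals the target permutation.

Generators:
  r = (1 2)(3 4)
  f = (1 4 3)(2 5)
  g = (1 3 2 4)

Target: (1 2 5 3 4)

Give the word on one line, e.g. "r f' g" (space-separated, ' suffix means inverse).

  after f: (1 4 3)(2 5)
  after g': (1 2 5 3 4)

f g'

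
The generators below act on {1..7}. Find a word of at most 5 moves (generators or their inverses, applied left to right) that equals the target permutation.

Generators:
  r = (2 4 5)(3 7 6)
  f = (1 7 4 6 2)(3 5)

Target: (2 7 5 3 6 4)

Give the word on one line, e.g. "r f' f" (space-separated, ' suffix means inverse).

r f' r f' f'

  after r: (2 4 5)(3 7 6)
  after f': (1 2 7 4 3)(5 6)
  after r: (1 4 7 5 3)(2 6)
  after f': (1 7 3 2 4)
  after f': (2 7 5 3 6 4)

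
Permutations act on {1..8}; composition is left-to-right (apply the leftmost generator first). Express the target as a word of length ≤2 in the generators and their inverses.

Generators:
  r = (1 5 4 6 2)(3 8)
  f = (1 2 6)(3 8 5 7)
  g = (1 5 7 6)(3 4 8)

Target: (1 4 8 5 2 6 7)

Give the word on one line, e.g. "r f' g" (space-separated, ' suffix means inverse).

  after g': (1 6 7 5)(3 8 4)
  after r': (1 4 8 5 2 6 7)

g' r'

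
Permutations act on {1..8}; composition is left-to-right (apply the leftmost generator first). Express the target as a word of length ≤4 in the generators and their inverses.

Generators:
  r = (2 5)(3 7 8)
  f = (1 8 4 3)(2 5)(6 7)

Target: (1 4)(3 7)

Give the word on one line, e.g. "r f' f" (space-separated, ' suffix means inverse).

r' f f r

  after r': (2 5)(3 8 7)
  after f: (1 8 6 7)(3 4)
  after f: (1 4)(2 5)(7 8)
  after r: (1 4)(3 7)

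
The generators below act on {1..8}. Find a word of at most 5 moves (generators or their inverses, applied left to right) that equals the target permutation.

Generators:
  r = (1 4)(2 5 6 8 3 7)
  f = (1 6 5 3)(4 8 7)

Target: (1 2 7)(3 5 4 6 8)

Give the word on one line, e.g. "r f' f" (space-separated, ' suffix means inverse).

  after f': (1 3 5 6)(4 7 8)
  after f': (1 5)(3 6)(4 8 7)
  after r': (1 2 7)(3 5 4 6 8)

f' f' r'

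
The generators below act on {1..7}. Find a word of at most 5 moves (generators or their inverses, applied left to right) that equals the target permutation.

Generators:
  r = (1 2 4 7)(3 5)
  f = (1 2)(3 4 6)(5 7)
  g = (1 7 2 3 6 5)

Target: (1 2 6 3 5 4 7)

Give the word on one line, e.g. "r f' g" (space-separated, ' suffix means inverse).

r f' f'

  after r: (1 2 4 7)(3 5)
  after f': (2 3 7)(4 5 6)
  after f': (1 2 6 3 5 4 7)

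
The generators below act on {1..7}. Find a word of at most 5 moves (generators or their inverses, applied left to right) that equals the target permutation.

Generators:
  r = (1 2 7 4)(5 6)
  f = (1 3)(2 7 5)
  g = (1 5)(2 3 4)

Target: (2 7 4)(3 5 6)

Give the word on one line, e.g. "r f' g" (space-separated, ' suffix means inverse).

r' g' f'

  after r': (1 4 7 2)(5 6)
  after g': (1 3 2 5 6)(4 7)
  after f': (2 7 4)(3 5 6)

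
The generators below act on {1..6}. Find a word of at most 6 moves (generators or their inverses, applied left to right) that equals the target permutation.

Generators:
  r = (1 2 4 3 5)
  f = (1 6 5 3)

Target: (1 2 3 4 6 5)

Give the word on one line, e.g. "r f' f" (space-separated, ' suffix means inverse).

r r f' r'

  after r: (1 2 4 3 5)
  after r: (1 4 5 2 3)
  after f': (1 4 6)(2 5)
  after r': (1 2 3 4 6 5)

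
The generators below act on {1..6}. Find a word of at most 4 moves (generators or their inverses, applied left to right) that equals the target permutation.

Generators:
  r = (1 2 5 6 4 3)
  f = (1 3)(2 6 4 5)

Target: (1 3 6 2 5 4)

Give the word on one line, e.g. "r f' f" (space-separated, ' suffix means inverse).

r r f' r

  after r: (1 2 5 6 4 3)
  after r: (1 5 4)(2 6 3)
  after f': (1 4 3 5 6)
  after r: (1 3 6 2 5 4)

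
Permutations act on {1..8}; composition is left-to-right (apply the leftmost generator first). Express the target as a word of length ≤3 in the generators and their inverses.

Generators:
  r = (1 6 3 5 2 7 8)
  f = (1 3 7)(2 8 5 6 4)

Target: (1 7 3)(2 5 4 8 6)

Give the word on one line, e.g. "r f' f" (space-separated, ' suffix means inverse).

f f

  after f: (1 3 7)(2 8 5 6 4)
  after f: (1 7 3)(2 5 4 8 6)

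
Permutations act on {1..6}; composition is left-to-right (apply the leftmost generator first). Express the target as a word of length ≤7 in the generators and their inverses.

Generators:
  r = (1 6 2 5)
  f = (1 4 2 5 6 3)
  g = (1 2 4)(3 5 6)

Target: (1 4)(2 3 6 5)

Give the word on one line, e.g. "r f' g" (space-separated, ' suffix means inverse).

  after f: (1 4 2 5 6 3)
  after g: (2 6 5 3)
  after f: (1 4 2 3 5)
  after r': (1 4 6)(2 3)
  after r': (1 4)(2 3 6 5)

f g f r' r'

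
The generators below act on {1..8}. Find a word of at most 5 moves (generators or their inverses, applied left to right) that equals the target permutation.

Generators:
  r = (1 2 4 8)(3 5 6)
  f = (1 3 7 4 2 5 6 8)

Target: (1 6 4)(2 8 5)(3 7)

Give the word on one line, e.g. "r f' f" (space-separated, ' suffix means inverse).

  after r': (1 8 4 2)(3 6 5)
  after f: (2 3 8)(4 5 7)
  after r: (1 2 5 7 8 4 6 3)
  after f: (1 5 4 8 2 6 7)
  after f: (1 6 4)(2 8 5)(3 7)

r' f r f f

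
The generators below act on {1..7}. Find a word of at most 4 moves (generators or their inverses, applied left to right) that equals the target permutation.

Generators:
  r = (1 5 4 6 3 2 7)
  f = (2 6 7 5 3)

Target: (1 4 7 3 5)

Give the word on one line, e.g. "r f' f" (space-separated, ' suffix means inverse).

r' r' f r'

  after r': (1 7 2 3 6 4 5)
  after r': (1 2 6 5 7 3 4)
  after f: (1 6 3 4)(2 7)
  after r': (1 4 7 3 5)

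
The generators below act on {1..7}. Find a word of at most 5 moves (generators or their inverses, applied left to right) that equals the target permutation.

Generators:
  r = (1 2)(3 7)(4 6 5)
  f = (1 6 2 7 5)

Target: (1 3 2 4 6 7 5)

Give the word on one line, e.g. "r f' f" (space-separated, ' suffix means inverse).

r f r' f

  after r: (1 2)(3 7)(4 6 5)
  after f: (1 7 3 5 4 2 6)
  after r': (1 3 6 2 4)
  after f: (1 3 2 4 6 7 5)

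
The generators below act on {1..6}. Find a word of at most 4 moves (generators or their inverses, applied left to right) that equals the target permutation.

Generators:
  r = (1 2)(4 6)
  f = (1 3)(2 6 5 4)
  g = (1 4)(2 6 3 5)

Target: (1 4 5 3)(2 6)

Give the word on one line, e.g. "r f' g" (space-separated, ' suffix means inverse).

f f r' f'

  after f: (1 3)(2 6 5 4)
  after f: (2 5)(4 6)
  after r': (1 2 5)
  after f': (1 4 5 3)(2 6)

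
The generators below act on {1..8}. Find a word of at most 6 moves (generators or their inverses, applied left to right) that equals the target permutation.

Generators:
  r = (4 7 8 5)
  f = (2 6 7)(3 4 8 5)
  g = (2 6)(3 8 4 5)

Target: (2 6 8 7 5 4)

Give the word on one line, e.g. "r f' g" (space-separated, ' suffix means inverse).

  after r: (4 7 8 5)
  after f: (2 6 7 5 8 3 4)
  after g': (3 8 5)(4 6 7)
  after g': (2 6 7 8 4)
  after r: (2 6 8 7 5 4)

r f g' g' r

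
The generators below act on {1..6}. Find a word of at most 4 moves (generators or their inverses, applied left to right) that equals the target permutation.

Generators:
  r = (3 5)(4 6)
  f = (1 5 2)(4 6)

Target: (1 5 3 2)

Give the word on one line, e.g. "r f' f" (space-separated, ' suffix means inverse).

r f

  after r: (3 5)(4 6)
  after f: (1 5 3 2)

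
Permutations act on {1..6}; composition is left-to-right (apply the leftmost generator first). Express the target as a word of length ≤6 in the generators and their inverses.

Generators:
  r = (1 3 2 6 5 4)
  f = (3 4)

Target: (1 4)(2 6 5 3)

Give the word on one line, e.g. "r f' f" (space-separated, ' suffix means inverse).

  after r: (1 3 2 6 5 4)
  after f': (1 4)(2 6 5 3)
  after f': (1 3 2 6 5 4)
  after f': (1 4)(2 6 5 3)

r f' f' f'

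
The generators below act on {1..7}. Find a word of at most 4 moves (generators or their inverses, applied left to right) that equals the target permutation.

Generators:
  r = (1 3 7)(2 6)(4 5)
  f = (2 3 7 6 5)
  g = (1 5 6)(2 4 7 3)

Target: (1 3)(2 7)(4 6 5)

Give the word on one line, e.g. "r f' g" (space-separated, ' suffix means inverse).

  after r': (1 7 3)(2 6)(4 5)
  after f': (1 3)(2 7)(4 6 5)

r' f'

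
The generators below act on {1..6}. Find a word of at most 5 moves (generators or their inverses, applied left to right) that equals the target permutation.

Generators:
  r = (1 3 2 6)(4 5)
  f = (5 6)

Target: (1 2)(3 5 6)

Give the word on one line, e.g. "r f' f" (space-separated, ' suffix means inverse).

  after r': (1 6 2 3)(4 5)
  after r': (1 2)(3 6)
  after f: (1 2)(3 5 6)

r' r' f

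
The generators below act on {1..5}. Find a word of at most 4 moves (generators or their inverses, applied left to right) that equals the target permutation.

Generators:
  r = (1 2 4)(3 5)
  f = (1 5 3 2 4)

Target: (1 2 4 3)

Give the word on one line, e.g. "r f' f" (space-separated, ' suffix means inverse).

  after r': (1 4 2)(3 5)
  after f': (1 2 4 3)

r' f'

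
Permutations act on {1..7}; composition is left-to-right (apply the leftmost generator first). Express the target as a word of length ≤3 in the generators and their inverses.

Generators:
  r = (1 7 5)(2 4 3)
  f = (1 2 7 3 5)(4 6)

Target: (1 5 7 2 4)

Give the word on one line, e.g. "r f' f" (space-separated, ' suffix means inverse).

r f f

  after r: (1 7 5)(2 4 3)
  after f: (1 3 7)(2 6 4 5)
  after f: (1 5 7 2 4)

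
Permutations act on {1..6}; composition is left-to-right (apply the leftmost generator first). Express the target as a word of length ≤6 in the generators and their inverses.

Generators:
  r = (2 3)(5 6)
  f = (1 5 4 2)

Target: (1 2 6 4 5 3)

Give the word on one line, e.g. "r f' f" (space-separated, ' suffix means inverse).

  after f': (1 2 4 5)
  after f': (1 4)(2 5)
  after r': (1 4)(2 6 5 3)
  after f: (1 2 6 4 5 3)

f' f' r' f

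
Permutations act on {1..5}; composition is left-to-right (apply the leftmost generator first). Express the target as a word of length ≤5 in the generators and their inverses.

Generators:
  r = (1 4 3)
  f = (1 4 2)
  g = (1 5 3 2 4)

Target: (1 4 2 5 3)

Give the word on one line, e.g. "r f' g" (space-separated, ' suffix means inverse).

  after f: (1 4 2)
  after g: (2 5 3)
  after f: (1 4 2 5 3)

f g f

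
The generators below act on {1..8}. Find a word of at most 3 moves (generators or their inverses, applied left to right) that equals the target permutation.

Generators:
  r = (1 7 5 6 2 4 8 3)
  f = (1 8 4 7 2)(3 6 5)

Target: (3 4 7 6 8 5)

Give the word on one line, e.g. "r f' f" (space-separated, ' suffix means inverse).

  after r: (1 7 5 6 2 4 8 3)
  after f: (1 2 7 3 8 6)
  after f: (3 4 7 6 8 5)

r f f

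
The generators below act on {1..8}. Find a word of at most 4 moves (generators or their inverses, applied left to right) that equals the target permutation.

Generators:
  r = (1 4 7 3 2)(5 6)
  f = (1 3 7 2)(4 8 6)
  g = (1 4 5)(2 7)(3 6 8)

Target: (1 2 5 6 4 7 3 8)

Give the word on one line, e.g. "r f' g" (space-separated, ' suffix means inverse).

r' f' g'

  after r': (1 2 3 7 4)(5 6)
  after f': (1 7 6 5 8 4 2)
  after g': (1 2 5 6 4 7 3 8)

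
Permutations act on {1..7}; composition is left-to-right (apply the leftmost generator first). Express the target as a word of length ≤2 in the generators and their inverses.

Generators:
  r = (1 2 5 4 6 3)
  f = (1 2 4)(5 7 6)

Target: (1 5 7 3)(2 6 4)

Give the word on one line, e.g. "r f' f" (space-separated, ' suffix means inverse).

  after f: (1 2 4)(5 7 6)
  after r: (1 5 7 3)(2 6 4)

f r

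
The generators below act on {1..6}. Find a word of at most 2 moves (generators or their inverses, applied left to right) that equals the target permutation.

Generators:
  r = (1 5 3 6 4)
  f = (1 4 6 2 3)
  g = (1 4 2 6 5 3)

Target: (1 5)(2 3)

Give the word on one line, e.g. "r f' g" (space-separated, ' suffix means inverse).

  after f': (1 3 2 6 4)
  after r': (1 5)(2 3)

f' r'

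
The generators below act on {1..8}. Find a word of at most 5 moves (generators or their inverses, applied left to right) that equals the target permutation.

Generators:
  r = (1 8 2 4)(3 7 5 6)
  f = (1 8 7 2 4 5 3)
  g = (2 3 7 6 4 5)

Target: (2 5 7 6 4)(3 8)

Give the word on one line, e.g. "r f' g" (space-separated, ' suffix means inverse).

  after r: (1 8 2 4)(3 7 5 6)
  after f': (3 8 7 4)(5 6)
  after g': (2 5 7 6 4)(3 8)

r f' g'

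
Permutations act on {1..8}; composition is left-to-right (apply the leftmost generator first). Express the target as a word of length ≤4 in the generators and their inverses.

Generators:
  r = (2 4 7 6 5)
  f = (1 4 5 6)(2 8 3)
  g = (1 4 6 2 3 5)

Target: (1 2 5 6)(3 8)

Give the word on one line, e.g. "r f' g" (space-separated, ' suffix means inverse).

f' g

  after f': (1 6 5 4)(2 3 8)
  after g: (1 2 5 6)(3 8)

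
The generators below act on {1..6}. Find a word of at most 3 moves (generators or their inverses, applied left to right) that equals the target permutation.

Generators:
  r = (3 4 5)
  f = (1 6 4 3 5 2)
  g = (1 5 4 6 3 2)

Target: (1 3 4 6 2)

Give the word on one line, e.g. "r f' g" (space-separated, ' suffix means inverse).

r f' g'

  after r: (3 4 5)
  after f': (1 2 5 4 3 6)
  after g': (1 3 4 6 2)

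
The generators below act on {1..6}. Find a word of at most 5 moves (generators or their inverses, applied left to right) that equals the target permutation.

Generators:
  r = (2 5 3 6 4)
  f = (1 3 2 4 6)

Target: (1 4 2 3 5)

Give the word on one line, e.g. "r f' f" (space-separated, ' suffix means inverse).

r' f f f

  after r': (2 4 6 3 5)
  after f: (1 3 5 4)(2 6)
  after f: (1 2)(3 5 6 4)
  after f: (1 4 2 3 5)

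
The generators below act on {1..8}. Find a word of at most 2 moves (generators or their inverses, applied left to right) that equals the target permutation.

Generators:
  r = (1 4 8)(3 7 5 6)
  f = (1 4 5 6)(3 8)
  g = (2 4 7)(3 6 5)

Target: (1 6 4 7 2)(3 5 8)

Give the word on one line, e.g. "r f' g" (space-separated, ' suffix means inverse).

g f'

  after g: (2 4 7)(3 6 5)
  after f': (1 6 4 7 2)(3 5 8)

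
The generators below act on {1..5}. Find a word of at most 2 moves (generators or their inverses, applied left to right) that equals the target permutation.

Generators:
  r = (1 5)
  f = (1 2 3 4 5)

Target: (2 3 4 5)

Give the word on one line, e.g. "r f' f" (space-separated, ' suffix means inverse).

  after r': (1 5)
  after f: (2 3 4 5)

r' f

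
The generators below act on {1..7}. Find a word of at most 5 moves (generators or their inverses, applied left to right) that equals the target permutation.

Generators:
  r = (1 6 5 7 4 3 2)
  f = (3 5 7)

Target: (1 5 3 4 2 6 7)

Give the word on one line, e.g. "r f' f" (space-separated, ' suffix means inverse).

f' f' r r

  after f': (3 7 5)
  after f': (3 5 7)
  after r: (1 6 5 4 3 7 2)
  after r: (1 5 3 4 2 6 7)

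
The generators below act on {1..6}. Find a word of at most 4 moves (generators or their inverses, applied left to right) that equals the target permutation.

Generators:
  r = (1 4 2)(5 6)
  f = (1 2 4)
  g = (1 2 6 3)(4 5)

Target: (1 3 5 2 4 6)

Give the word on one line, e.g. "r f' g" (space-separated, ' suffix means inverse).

  after g': (1 3 6 2)(4 5)
  after f: (1 3 6 4 5)
  after r': (1 3 5 2 4 6)

g' f r'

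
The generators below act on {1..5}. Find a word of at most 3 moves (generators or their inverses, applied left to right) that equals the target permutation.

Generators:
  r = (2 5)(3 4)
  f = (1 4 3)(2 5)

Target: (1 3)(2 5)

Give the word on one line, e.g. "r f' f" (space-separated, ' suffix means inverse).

f' f' r

  after f': (1 3 4)(2 5)
  after f': (1 4 3)
  after r: (1 3)(2 5)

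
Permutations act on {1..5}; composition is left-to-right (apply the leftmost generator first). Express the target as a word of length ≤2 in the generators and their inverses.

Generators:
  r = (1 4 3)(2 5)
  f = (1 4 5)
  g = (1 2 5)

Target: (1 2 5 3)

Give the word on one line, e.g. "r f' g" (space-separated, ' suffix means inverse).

  after f': (1 5 4)
  after r: (1 2 5 3)

f' r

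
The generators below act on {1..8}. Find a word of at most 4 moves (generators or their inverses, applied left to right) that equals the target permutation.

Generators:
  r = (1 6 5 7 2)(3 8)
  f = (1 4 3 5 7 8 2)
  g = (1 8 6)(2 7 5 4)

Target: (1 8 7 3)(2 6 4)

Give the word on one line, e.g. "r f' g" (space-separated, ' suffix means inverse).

  after f': (1 2 8 7 5 3 4)
  after g: (1 7 4 8 5 3 2 6)
  after f: (1 8 7 3)(2 6 4)

f' g f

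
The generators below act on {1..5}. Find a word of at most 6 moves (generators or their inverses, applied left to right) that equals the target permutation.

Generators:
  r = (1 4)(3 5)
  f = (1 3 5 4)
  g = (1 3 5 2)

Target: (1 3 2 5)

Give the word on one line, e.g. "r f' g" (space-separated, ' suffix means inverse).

  after f': (1 4 5 3)
  after g': (1 4 3 2 5)
  after r: (2 3)(4 5)
  after f: (1 3 2 5)

f' g' r f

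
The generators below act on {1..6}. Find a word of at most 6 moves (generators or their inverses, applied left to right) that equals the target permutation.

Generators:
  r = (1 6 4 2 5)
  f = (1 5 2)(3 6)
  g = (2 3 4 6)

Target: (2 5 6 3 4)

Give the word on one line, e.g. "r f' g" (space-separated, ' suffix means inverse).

g f r' f g

  after g: (2 3 4 6)
  after f: (1 5 2 6)(3 4)
  after r': (1 2)(3 6 5 4)
  after f: (2 5 4 6)
  after g: (2 5 6 3 4)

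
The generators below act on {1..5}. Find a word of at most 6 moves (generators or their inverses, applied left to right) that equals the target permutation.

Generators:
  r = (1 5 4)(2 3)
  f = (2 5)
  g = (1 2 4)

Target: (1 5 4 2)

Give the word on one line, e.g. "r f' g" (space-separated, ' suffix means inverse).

  after f': (2 5)
  after g': (1 4 2 5)
  after f': (1 4 5)
  after g': (1 2)(4 5)
  after f: (1 5 4 2)

f' g' f' g' f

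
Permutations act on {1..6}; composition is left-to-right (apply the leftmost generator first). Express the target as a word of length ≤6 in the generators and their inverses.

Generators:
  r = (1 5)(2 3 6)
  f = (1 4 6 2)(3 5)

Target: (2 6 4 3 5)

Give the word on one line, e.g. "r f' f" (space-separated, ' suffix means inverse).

  after r': (1 5)(2 6 3)
  after f': (1 3 6 5 2 4)
  after r': (1 2 4 5 6)
  after f: (2 6 4 3 5)

r' f' r' f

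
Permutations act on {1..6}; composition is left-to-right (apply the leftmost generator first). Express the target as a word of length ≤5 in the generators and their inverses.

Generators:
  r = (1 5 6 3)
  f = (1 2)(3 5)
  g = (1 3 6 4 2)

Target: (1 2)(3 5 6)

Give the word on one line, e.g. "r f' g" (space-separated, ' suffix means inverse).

r f' r f r

  after r: (1 5 6 3)
  after f': (1 3 2)(5 6)
  after r: (2 5 3)
  after f: (1 2 3)
  after r: (1 2)(3 5 6)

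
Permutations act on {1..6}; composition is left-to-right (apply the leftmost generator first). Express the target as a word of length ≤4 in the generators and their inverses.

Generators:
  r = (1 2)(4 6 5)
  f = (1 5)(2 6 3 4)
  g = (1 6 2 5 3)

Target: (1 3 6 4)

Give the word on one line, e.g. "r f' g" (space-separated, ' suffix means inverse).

g f r'

  after g: (1 6 2 5 3)
  after f: (1 3 5 4 2)
  after r': (1 3 6 4)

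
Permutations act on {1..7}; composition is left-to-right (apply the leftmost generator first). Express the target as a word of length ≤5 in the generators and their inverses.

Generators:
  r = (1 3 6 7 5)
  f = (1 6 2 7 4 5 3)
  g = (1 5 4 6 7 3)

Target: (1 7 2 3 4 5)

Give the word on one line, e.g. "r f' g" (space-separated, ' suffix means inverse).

g' f r' r'

  after g': (1 3 7 6 4 5)
  after f: (2 7)(3 4)(5 6)
  after r': (1 5 3 4)(2 6 7)
  after r': (1 7 2 3 4 5)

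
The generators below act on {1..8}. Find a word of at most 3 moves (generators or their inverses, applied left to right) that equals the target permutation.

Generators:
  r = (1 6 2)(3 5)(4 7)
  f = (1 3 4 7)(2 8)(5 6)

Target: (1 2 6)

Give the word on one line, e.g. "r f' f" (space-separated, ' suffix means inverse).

r r

  after r: (1 6 2)(3 5)(4 7)
  after r: (1 2 6)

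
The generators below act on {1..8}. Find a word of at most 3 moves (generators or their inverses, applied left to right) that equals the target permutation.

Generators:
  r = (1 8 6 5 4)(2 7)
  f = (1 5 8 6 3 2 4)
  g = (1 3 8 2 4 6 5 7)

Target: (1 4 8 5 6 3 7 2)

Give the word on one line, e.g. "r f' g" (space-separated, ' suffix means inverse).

  after f: (1 5 8 6 3 2 4)
  after r: (1 4 8 5 6 3 7 2)

f r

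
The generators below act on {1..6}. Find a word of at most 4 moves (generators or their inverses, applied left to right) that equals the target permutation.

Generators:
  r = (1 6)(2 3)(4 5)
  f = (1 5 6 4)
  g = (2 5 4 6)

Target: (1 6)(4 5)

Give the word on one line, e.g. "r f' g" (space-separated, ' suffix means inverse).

  after f': (1 4 6 5)
  after f': (1 6)(4 5)
  after r': (2 3)
  after r': (1 6)(4 5)

f' f' r' r'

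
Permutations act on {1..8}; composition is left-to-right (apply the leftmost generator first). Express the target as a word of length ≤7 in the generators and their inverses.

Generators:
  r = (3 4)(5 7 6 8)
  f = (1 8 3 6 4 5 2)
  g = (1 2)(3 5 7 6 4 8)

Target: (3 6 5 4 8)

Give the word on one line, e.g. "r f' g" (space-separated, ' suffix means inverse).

  after r: (3 4)(5 7 6 8)
  after g: (1 2)(3 8 7 4 5 6)
  after r: (1 2)(3 5 8 6 4 7)
  after g: (3 7 5)(4 6 8)
  after r: (3 6 5 4 8)

r g r g r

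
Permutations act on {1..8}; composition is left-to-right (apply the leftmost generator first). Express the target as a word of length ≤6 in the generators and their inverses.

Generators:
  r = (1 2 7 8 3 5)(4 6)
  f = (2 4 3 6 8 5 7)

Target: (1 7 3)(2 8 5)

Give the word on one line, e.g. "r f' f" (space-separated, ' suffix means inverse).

  after r': (1 5 3 8 7 2)(4 6)
  after r': (1 3 7)(2 5 8)
  after r': (1 8)(2 3)(4 6)(5 7)
  after r': (1 7 3)(2 8 5)

r' r' r' r'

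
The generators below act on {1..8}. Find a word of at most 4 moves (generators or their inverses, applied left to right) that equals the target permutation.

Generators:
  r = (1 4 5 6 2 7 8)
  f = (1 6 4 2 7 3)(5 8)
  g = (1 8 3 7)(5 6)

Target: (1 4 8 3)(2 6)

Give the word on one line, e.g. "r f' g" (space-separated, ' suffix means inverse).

r' g' r

  after r': (1 8 7 2 6 5 4)
  after g': (2 5 4 7)(3 8)
  after r: (1 4 8 3)(2 6)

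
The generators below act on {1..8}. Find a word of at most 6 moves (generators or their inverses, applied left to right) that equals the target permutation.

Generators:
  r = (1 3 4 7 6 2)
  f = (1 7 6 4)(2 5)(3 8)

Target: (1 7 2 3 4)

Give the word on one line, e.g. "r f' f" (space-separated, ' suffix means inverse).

  after r: (1 3 4 7 6 2)
  after r: (1 4 6)(2 3 7)
  after f: (2 8 3 6 7 5)
  after f: (1 7 2 3 4)

r r f f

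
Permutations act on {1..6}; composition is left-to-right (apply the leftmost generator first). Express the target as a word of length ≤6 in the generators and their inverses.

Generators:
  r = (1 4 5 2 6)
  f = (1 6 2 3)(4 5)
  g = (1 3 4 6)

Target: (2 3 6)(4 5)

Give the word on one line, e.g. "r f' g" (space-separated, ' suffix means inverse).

r f g f r'

  after r: (1 4 5 2 6)
  after f: (1 5 3)
  after g: (1 5 4 6)
  after f: (1 4 2 3)
  after r': (2 3 6)(4 5)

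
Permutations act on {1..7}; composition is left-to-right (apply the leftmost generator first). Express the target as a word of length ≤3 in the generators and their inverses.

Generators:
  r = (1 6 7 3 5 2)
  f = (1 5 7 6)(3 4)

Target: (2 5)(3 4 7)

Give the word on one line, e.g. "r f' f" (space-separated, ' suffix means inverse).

  after f': (1 6 7 5)(3 4)
  after r': (2 5)(3 4 7)

f' r'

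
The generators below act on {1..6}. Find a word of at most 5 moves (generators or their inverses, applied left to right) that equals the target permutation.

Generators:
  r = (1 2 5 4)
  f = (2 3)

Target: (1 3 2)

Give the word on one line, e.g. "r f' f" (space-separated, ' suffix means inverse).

f r f' r'

  after f: (2 3)
  after r: (1 2 3 5 4)
  after f': (1 3 5 4)
  after r': (1 3 2)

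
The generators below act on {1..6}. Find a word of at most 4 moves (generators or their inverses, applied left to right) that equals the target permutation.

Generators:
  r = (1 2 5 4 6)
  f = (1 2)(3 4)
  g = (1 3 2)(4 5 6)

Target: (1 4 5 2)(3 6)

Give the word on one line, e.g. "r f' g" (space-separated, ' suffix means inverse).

r f r' g

  after r: (1 2 5 4 6)
  after f: (2 5 3 4 6)
  after r': (1 6)(3 5)
  after g: (1 4 5 2)(3 6)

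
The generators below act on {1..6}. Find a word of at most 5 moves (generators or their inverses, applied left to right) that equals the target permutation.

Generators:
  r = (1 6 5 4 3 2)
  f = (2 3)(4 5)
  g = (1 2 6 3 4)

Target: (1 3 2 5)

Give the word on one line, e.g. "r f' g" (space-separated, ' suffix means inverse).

r r r g'

  after r: (1 6 5 4 3 2)
  after r: (1 5 3)(2 6 4)
  after r: (1 4)(2 5)(3 6)
  after g': (1 3 2 5)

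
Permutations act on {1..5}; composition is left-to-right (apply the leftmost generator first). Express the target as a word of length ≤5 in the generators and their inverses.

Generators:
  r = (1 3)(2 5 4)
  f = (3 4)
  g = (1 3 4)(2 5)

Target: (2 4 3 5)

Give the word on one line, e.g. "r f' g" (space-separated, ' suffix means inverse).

  after g': (1 4 3)(2 5)
  after g': (1 3 4)
  after r': (2 4 3 5)

g' g' r'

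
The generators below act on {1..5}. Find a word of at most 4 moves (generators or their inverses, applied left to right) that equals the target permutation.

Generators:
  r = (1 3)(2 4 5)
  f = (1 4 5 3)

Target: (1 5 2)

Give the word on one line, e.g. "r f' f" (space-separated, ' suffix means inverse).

  after r: (1 3)(2 4 5)
  after f: (2 5)(3 4)
  after f: (1 4)(2 3 5)
  after f: (1 5 2)

r f f f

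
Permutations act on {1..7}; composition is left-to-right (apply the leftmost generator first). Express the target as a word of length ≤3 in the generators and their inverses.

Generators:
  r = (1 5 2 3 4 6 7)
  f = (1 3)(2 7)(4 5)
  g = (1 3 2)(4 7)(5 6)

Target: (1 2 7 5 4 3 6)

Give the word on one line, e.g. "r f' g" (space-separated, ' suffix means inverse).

g' r g

  after g': (1 2 3)(4 7)(5 6)
  after r: (1 3 5 7 6 2 4)
  after g: (1 2 7 5 4 3 6)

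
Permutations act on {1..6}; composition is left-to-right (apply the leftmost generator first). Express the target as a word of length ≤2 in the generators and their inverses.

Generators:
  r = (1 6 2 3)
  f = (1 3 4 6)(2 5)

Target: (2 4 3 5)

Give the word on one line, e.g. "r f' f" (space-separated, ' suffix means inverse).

  after r': (1 3 2 6)
  after f': (2 4 3 5)

r' f'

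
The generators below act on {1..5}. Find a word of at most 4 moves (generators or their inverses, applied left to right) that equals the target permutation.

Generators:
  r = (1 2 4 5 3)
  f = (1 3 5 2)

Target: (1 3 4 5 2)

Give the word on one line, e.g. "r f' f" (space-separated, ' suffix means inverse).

f' f' r

  after f': (1 2 5 3)
  after f': (1 5)(2 3)
  after r: (1 3 4 5 2)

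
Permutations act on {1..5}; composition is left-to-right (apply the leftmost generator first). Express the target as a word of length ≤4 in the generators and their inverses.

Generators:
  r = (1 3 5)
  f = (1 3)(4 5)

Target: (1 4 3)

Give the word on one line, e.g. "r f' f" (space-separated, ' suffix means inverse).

r' f r'

  after r': (1 5 3)
  after f: (1 4 5)
  after r': (1 4 3)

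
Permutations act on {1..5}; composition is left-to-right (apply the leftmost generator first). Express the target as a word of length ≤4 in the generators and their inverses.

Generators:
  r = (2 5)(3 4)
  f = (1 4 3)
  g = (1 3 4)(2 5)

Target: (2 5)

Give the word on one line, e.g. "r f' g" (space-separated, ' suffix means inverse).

g f

  after g: (1 3 4)(2 5)
  after f: (2 5)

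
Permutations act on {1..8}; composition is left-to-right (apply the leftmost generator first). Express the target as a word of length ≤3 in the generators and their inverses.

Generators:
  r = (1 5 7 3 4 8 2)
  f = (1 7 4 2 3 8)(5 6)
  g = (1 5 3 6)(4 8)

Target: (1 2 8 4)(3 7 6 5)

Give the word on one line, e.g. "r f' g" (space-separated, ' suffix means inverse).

r' g g

  after r': (1 2 8 4 3 7 5)
  after g: (1 2 4 6)(3 7)
  after g: (1 2 8 4)(3 7 6 5)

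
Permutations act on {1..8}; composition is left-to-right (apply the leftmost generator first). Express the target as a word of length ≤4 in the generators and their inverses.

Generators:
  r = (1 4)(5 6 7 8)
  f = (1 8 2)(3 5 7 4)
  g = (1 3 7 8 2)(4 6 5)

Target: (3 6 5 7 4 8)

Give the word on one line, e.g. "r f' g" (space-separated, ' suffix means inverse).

  after f': (1 2 8)(3 4 7 5)
  after g: (3 6 5 7 4 8)

f' g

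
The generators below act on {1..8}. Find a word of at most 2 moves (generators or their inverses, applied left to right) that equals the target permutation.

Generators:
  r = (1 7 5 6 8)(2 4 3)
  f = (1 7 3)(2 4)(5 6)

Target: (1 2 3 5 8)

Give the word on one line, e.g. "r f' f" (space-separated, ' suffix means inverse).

  after f': (1 3 7)(2 4)(5 6)
  after r: (1 2 3 5 8)

f' r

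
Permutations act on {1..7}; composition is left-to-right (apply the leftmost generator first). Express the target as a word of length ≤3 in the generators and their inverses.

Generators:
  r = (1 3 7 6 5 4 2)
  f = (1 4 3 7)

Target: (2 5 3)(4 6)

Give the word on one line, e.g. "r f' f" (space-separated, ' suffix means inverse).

  after r': (1 2 4 5 6 7 3)
  after r': (1 4 6 3 2 5 7)
  after f': (2 5 3)(4 6)

r' r' f'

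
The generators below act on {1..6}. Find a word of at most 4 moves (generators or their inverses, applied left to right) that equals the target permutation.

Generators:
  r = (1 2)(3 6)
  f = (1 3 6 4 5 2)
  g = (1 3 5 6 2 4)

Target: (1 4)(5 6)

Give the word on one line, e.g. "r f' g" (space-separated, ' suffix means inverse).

f r f r'

  after f: (1 3 6 4 5 2)
  after r: (1 6 4 5)
  after f: (1 4 2)(3 6 5)
  after r': (1 4)(5 6)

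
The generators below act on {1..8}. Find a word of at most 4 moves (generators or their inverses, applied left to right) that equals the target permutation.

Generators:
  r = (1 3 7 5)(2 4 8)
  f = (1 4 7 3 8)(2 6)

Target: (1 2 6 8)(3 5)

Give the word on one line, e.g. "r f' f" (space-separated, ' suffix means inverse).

  after f': (1 8 3 7 4)(2 6)
  after r: (1 2 6 4 3 5)(7 8)
  after f': (1 6)(3 5 8 4 7)
  after f': (1 2 6 8)(3 5)

f' r f' f'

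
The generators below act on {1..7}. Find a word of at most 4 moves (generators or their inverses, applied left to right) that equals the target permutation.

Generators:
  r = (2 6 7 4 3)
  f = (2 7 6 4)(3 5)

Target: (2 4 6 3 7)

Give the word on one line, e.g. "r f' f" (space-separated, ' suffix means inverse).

r r r

  after r: (2 6 7 4 3)
  after r: (2 7 3 6 4)
  after r: (2 4 6 3 7)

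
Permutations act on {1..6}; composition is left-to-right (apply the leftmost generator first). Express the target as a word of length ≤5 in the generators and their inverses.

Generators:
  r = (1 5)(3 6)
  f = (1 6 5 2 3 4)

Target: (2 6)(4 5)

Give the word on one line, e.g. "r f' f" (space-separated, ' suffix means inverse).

  after f': (1 4 3 2 5 6)
  after r: (1 4 6 5 3 2)
  after f: (2 6)(4 5)

f' r f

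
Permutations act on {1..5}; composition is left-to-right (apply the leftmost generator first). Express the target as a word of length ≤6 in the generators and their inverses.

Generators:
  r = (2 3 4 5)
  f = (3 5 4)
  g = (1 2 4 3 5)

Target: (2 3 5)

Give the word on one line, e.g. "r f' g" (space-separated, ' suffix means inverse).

g g r' r' g'

  after g: (1 2 4 3 5)
  after g: (1 4 5 2 3)
  after r': (1 3)
  after r': (1 2 5 4 3)
  after g': (2 3 5)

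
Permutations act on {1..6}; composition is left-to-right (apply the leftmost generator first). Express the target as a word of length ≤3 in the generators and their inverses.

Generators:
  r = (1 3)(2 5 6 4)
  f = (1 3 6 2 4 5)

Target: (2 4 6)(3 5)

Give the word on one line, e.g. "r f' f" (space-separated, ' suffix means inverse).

  after r: (1 3)(2 5 6 4)
  after f': (2 4 6)(3 5)

r f'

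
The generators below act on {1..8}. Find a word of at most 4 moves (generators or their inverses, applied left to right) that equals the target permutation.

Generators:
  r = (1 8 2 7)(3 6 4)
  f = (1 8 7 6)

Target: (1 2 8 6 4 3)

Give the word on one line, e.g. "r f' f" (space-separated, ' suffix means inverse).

r' r' f

  after r': (1 7 2 8)(3 4 6)
  after r': (1 2)(3 6 4)(7 8)
  after f: (1 2 8 6 4 3)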